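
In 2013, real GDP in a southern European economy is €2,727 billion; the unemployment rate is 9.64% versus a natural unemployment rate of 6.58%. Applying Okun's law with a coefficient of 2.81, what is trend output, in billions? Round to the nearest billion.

€2,984 billion

Unemployment gap = 9.64 - 6.58 = 3.06 points, so output gap = -2.81 × 3.06 = -8.5986%.
Since Y = Y* × (1 + gap/100), Y* = 2727/0.914014 ≈ 2984 billion.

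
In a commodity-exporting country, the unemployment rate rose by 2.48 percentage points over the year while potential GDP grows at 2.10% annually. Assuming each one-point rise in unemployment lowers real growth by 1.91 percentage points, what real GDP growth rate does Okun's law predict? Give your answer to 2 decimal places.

Growth-rate Okun's law: g_Y = g_Y* - β × Δu.
g_Y = 2.10 - 1.91 × (2.48) = 2.1 - 4.7368 = -2.6368%, i.e. -2.64% to 2 d.p.

-2.64%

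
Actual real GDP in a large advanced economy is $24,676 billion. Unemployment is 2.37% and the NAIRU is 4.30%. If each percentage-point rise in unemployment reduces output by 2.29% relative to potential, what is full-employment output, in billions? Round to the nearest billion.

Unemployment gap = 2.37 - 4.3 = -1.93 points, so output gap = -2.29 × (-1.93) = 4.4197%.
Since Y = Y* × (1 + gap/100), Y* = 24676/1.044197 ≈ 23632 billion.

$23,632 billion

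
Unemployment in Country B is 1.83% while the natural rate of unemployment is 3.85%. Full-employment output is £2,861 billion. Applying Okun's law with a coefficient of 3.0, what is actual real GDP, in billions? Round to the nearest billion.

£3,034 billion

Unemployment gap = 1.83 - 3.85 = -2.02 points, so the output gap is -3 × (-2.02) = 6.06%.
Actual GDP = 2861 × (1 + 6.06/100) = 2861 × 1.0606 ≈ 3034 billion.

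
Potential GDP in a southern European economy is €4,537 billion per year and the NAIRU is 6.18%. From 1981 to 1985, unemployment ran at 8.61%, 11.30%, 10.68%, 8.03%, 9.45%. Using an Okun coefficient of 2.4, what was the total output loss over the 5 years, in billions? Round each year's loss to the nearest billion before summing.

Year 1981: gap = -2.4 × (8.61 - 6.18) = -5.832%, loss ≈ 4537 × 5.832/100 ≈ 265.
Year 1982: gap = -2.4 × (11.3 - 6.18) = -12.288%, loss ≈ 4537 × 12.288/100 ≈ 558.
Year 1983: gap = -2.4 × (10.68 - 6.18) = -10.8%, loss ≈ 4537 × 10.8/100 ≈ 490.
Year 1984: gap = -2.4 × (8.03 - 6.18) = -4.44%, loss ≈ 4537 × 4.44/100 ≈ 201.
Year 1985: gap = -2.4 × (9.45 - 6.18) = -7.848%, loss ≈ 4537 × 7.848/100 ≈ 356.
Total lost output = 265 + 558 + 490 + 201 + 356 = 1870 billion.

€1,870 billion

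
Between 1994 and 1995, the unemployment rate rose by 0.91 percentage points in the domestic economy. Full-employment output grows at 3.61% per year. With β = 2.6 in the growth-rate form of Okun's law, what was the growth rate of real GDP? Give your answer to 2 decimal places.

Growth-rate Okun's law: g_Y = g_Y* - β × Δu.
g_Y = 3.61 - 2.6 × (0.91) = 3.61 - 2.366 = 1.244%, i.e. 1.24% to 2 d.p.

1.24%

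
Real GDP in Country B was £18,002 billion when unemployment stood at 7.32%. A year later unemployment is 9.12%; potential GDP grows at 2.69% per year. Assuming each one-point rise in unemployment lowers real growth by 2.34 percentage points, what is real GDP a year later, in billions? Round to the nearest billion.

Δu = 9.12 - 7.32 = 1.8 points.
Okun's law (growth form): g_Y = g_Y* - β × Δu = 2.69 - 2.34 × (1.80) = 2.69 - 4.212 = -1.522%.
Real GDP in the next year = 18002 × (1 - 1.522/100) = 18002 × 0.98478 ≈ 17728 billion.

£17,728 billion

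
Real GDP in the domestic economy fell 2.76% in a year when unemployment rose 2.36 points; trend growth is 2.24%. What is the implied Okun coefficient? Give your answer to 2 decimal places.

Growth form: g_Y = g_Y* - β × Δu, so β = (g_Y* - g_Y)/Δu.
β = (2.24 + 2.76)/2.36 = 5/2.36 = 2.12.

β ≈ 2.12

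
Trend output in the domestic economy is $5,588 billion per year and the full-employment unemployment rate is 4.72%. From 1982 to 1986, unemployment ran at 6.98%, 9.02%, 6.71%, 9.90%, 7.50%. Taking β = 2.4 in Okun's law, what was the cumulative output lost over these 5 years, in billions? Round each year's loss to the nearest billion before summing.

Year 1982: gap = -2.4 × (6.98 - 4.72) = -5.424%, loss ≈ 5588 × 5.424/100 ≈ 303.
Year 1983: gap = -2.4 × (9.02 - 4.72) = -10.32%, loss ≈ 5588 × 10.32/100 ≈ 577.
Year 1984: gap = -2.4 × (6.71 - 4.72) = -4.776%, loss ≈ 5588 × 4.776/100 ≈ 267.
Year 1985: gap = -2.4 × (9.9 - 4.72) = -12.432%, loss ≈ 5588 × 12.432/100 ≈ 695.
Year 1986: gap = -2.4 × (7.5 - 4.72) = -6.672%, loss ≈ 5588 × 6.672/100 ≈ 373.
Total lost output = 303 + 577 + 267 + 695 + 373 = 2215 billion.

$2,215 billion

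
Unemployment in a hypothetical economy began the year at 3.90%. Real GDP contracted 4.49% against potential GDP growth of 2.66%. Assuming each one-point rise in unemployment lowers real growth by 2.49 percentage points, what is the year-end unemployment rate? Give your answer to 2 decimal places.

Growth-rate Okun's law: g_Y = g_Y* - β × Δu, so Δu = (g_Y* - g_Y)/β.
Δu = (2.66 + 4.49)/2.49 = 7.15/2.49 = 2.87 percentage points.
Year-end unemployment = 3.9 + 2.87 = 6.77%.

6.77%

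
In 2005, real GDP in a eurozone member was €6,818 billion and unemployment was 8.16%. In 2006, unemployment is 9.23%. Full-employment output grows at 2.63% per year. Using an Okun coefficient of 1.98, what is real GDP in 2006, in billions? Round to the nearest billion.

€6,853 billion

Δu = 9.23 - 8.16 = 1.07 points.
Okun's law (growth form): g_Y = g_Y* - β × Δu = 2.63 - 1.98 × (1.07) = 2.63 - 2.1186 = 0.5114%.
Real GDP in the next year = 6818 × (1 + 0.5114/100) = 6818 × 1.005114 ≈ 6853 billion.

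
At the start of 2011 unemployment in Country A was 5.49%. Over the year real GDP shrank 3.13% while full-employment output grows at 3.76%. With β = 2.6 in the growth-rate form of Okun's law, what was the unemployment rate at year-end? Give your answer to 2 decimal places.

Growth-rate Okun's law: g_Y = g_Y* - β × Δu, so Δu = (g_Y* - g_Y)/β.
Δu = (3.76 + 3.13)/2.6 = 6.89/2.6 = 2.65 percentage points.
Year-end unemployment = 5.49 + 2.65 = 8.14%.

8.14%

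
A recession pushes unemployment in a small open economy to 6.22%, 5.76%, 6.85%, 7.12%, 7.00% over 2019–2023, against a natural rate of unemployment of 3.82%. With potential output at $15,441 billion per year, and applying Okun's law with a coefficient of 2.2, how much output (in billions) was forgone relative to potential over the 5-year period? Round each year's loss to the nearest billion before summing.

Year 2019: gap = -2.2 × (6.22 - 3.82) = -5.28%, loss ≈ 15441 × 5.28/100 ≈ 815.
Year 2020: gap = -2.2 × (5.76 - 3.82) = -4.268%, loss ≈ 15441 × 4.268/100 ≈ 659.
Year 2021: gap = -2.2 × (6.85 - 3.82) = -6.666%, loss ≈ 15441 × 6.666/100 ≈ 1029.
Year 2022: gap = -2.2 × (7.12 - 3.82) = -7.26%, loss ≈ 15441 × 7.26/100 ≈ 1121.
Year 2023: gap = -2.2 × (7 - 3.82) = -6.996%, loss ≈ 15441 × 6.996/100 ≈ 1080.
Total lost output = 815 + 659 + 1029 + 1121 + 1080 = 4704 billion.

$4,704 billion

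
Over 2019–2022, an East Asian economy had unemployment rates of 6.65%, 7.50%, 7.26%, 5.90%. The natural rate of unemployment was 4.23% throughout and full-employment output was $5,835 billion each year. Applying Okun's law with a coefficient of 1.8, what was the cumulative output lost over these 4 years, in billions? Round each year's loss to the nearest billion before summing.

$1,090 billion

Year 2019: gap = -1.8 × (6.65 - 4.23) = -4.356%, loss ≈ 5835 × 4.356/100 ≈ 254.
Year 2020: gap = -1.8 × (7.5 - 4.23) = -5.886%, loss ≈ 5835 × 5.886/100 ≈ 343.
Year 2021: gap = -1.8 × (7.26 - 4.23) = -5.454%, loss ≈ 5835 × 5.454/100 ≈ 318.
Year 2022: gap = -1.8 × (5.9 - 4.23) = -3.006%, loss ≈ 5835 × 3.006/100 ≈ 175.
Total lost output = 254 + 343 + 318 + 175 = 1090 billion.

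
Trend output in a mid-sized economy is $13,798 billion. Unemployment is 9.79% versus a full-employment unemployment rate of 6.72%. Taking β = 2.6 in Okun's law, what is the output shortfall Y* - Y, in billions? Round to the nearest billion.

$1,101 billion

Output gap = -2.6 × (9.79 - 6.72) = -2.6 × 3.07 = -7.982%.
Actual GDP ≈ 13798 × 0.92018 ≈ 12697 billion, so the shortfall is 13798 - 12697 = 1101 billion.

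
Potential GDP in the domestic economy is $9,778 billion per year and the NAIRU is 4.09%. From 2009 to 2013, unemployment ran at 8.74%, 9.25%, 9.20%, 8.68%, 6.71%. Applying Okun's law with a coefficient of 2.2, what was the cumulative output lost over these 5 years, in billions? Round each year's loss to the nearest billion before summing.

$4,760 billion

Year 2009: gap = -2.2 × (8.74 - 4.09) = -10.23%, loss ≈ 9778 × 10.23/100 ≈ 1000.
Year 2010: gap = -2.2 × (9.25 - 4.09) = -11.352%, loss ≈ 9778 × 11.352/100 ≈ 1110.
Year 2011: gap = -2.2 × (9.2 - 4.09) = -11.242%, loss ≈ 9778 × 11.242/100 ≈ 1099.
Year 2012: gap = -2.2 × (8.68 - 4.09) = -10.098%, loss ≈ 9778 × 10.098/100 ≈ 987.
Year 2013: gap = -2.2 × (6.71 - 4.09) = -5.764%, loss ≈ 9778 × 5.764/100 ≈ 564.
Total lost output = 1000 + 1110 + 1099 + 987 + 564 = 4760 billion.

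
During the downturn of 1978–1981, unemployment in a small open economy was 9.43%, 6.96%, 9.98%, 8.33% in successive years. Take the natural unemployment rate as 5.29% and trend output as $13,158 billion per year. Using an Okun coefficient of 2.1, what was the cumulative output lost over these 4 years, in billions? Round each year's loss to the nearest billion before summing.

$3,741 billion

Year 1978: gap = -2.1 × (9.43 - 5.29) = -8.694%, loss ≈ 13158 × 8.694/100 ≈ 1144.
Year 1979: gap = -2.1 × (6.96 - 5.29) = -3.507%, loss ≈ 13158 × 3.507/100 ≈ 461.
Year 1980: gap = -2.1 × (9.98 - 5.29) = -9.849%, loss ≈ 13158 × 9.849/100 ≈ 1296.
Year 1981: gap = -2.1 × (8.33 - 5.29) = -6.384%, loss ≈ 13158 × 6.384/100 ≈ 840.
Total lost output = 1144 + 461 + 1296 + 840 = 3741 billion.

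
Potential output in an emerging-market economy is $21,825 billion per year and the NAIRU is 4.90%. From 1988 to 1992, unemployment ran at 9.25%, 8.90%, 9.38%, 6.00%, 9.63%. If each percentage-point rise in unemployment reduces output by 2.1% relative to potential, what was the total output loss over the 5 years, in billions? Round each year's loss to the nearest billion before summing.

$8,552 billion

Year 1988: gap = -2.1 × (9.25 - 4.9) = -9.135%, loss ≈ 21825 × 9.135/100 ≈ 1994.
Year 1989: gap = -2.1 × (8.9 - 4.9) = -8.4%, loss ≈ 21825 × 8.4/100 ≈ 1833.
Year 1990: gap = -2.1 × (9.38 - 4.9) = -9.408%, loss ≈ 21825 × 9.408/100 ≈ 2053.
Year 1991: gap = -2.1 × (6 - 4.9) = -2.31%, loss ≈ 21825 × 2.31/100 ≈ 504.
Year 1992: gap = -2.1 × (9.63 - 4.9) = -9.933%, loss ≈ 21825 × 9.933/100 ≈ 2168.
Total lost output = 1994 + 1833 + 2053 + 504 + 2168 = 8552 billion.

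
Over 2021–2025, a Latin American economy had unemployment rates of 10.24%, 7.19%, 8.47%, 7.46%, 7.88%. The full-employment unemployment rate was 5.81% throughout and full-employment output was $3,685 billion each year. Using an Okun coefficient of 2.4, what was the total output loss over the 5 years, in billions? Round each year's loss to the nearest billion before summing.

$1,078 billion

Year 2021: gap = -2.4 × (10.24 - 5.81) = -10.632%, loss ≈ 3685 × 10.632/100 ≈ 392.
Year 2022: gap = -2.4 × (7.19 - 5.81) = -3.312%, loss ≈ 3685 × 3.312/100 ≈ 122.
Year 2023: gap = -2.4 × (8.47 - 5.81) = -6.384%, loss ≈ 3685 × 6.384/100 ≈ 235.
Year 2024: gap = -2.4 × (7.46 - 5.81) = -3.96%, loss ≈ 3685 × 3.96/100 ≈ 146.
Year 2025: gap = -2.4 × (7.88 - 5.81) = -4.968%, loss ≈ 3685 × 4.968/100 ≈ 183.
Total lost output = 392 + 122 + 235 + 146 + 183 = 1078 billion.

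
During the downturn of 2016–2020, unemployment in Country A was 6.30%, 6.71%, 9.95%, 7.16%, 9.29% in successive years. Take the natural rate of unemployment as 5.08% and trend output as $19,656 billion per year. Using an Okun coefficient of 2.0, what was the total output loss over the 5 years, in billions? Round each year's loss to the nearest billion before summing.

Year 2016: gap = -2.0 × (6.3 - 5.08) = -2.44%, loss ≈ 19656 × 2.44/100 ≈ 480.
Year 2017: gap = -2.0 × (6.71 - 5.08) = -3.26%, loss ≈ 19656 × 3.26/100 ≈ 641.
Year 2018: gap = -2.0 × (9.95 - 5.08) = -9.74%, loss ≈ 19656 × 9.74/100 ≈ 1914.
Year 2019: gap = -2.0 × (7.16 - 5.08) = -4.16%, loss ≈ 19656 × 4.16/100 ≈ 818.
Year 2020: gap = -2.0 × (9.29 - 5.08) = -8.42%, loss ≈ 19656 × 8.42/100 ≈ 1655.
Total lost output = 480 + 641 + 1914 + 818 + 1655 = 5508 billion.

$5,508 billion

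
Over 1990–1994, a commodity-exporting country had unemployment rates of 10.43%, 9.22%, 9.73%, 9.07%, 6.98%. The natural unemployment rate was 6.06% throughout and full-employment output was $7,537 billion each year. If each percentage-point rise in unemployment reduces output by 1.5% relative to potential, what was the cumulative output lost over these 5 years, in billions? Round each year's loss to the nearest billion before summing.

Year 1990: gap = -1.5 × (10.43 - 6.06) = -6.555%, loss ≈ 7537 × 6.555/100 ≈ 494.
Year 1991: gap = -1.5 × (9.22 - 6.06) = -4.74%, loss ≈ 7537 × 4.74/100 ≈ 357.
Year 1992: gap = -1.5 × (9.73 - 6.06) = -5.505%, loss ≈ 7537 × 5.505/100 ≈ 415.
Year 1993: gap = -1.5 × (9.07 - 6.06) = -4.515%, loss ≈ 7537 × 4.515/100 ≈ 340.
Year 1994: gap = -1.5 × (6.98 - 6.06) = -1.38%, loss ≈ 7537 × 1.38/100 ≈ 104.
Total lost output = 494 + 357 + 415 + 340 + 104 = 1710 billion.

$1,710 billion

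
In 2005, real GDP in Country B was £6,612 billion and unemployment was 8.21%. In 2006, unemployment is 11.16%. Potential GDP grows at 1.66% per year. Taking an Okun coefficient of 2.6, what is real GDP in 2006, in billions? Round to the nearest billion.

£6,215 billion

Δu = 11.16 - 8.21 = 2.95 points.
Okun's law (growth form): g_Y = g_Y* - β × Δu = 1.66 - 2.6 × (2.95) = 1.66 - 7.67 = -6.01%.
Real GDP in the next year = 6612 × (1 - 6.01/100) = 6612 × 0.9399 ≈ 6215 billion.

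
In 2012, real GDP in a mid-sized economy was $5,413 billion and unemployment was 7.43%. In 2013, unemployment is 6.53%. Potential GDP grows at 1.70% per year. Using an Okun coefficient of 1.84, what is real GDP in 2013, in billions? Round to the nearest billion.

Δu = 6.53 - 7.43 = -0.9 points.
Okun's law (growth form): g_Y = g_Y* - β × Δu = 1.70 - 1.84 × (-0.90) = 1.7 + 1.656 = 3.356%.
Real GDP in the next year = 5413 × (1 + 3.356/100) = 5413 × 1.03356 ≈ 5595 billion.

$5,595 billion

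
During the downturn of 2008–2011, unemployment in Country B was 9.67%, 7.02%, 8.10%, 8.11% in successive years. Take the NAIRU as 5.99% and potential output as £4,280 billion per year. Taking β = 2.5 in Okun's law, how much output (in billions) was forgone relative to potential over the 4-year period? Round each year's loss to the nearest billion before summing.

Year 2008: gap = -2.5 × (9.67 - 5.99) = -9.2%, loss ≈ 4280 × 9.2/100 ≈ 394.
Year 2009: gap = -2.5 × (7.02 - 5.99) = -2.575%, loss ≈ 4280 × 2.575/100 ≈ 110.
Year 2010: gap = -2.5 × (8.1 - 5.99) = -5.275%, loss ≈ 4280 × 5.275/100 ≈ 226.
Year 2011: gap = -2.5 × (8.11 - 5.99) = -5.3%, loss ≈ 4280 × 5.3/100 ≈ 227.
Total lost output = 394 + 110 + 226 + 227 = 957 billion.

£957 billion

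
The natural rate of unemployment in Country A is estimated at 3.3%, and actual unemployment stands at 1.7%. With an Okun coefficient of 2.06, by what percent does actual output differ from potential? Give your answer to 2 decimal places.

The unemployment gap is 1.7 - 3.3 = -1.6 percentage points.
Okun's law gives an output gap of -2.06 × (-1.6) = 3.296%, i.e. 3.30% above potential.

3.30%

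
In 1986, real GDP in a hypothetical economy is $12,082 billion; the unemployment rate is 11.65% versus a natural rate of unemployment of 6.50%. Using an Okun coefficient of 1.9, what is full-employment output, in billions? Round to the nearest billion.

$13,392 billion

Unemployment gap = 11.65 - 6.5 = 5.15 points, so output gap = -1.9 × 5.15 = -9.785%.
Since Y = Y* × (1 + gap/100), Y* = 12082/0.90215 ≈ 13392 billion.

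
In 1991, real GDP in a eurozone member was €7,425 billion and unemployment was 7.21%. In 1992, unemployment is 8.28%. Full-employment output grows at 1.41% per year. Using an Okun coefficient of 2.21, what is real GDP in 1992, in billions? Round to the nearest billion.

Δu = 8.28 - 7.21 = 1.07 points.
Okun's law (growth form): g_Y = g_Y* - β × Δu = 1.41 - 2.21 × (1.07) = 1.41 - 2.3647 = -0.9547%.
Real GDP in the next year = 7425 × (1 - 0.9547/100) = 7425 × 0.990453 ≈ 7354 billion.

€7,354 billion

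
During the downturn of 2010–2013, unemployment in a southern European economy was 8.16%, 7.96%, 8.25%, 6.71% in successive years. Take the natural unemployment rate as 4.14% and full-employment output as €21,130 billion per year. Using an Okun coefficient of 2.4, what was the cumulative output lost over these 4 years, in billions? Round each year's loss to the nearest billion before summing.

€7,363 billion

Year 2010: gap = -2.4 × (8.16 - 4.14) = -9.648%, loss ≈ 21130 × 9.648/100 ≈ 2039.
Year 2011: gap = -2.4 × (7.96 - 4.14) = -9.168%, loss ≈ 21130 × 9.168/100 ≈ 1937.
Year 2012: gap = -2.4 × (8.25 - 4.14) = -9.864%, loss ≈ 21130 × 9.864/100 ≈ 2084.
Year 2013: gap = -2.4 × (6.71 - 4.14) = -6.168%, loss ≈ 21130 × 6.168/100 ≈ 1303.
Total lost output = 2039 + 1937 + 2084 + 1303 = 7363 billion.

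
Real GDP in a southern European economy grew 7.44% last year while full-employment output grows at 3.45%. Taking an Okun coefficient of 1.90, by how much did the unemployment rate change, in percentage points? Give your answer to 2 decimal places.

-2.10 percentage points

Growth-rate Okun's law: g_Y = g_Y* - β × Δu, so Δu = (g_Y* - g_Y)/β.
Δu = (3.45 - 7.44)/1.90 = -3.99/1.90 = -2.10 percentage points.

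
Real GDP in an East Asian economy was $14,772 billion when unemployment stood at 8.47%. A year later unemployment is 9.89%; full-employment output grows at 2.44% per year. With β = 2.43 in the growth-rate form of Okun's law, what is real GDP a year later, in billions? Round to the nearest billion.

Δu = 9.89 - 8.47 = 1.42 points.
Okun's law (growth form): g_Y = g_Y* - β × Δu = 2.44 - 2.43 × (1.42) = 2.44 - 3.4506 = -1.0106%.
Real GDP in the next year = 14772 × (1 - 1.0106/100) = 14772 × 0.989894 ≈ 14623 billion.

$14,623 billion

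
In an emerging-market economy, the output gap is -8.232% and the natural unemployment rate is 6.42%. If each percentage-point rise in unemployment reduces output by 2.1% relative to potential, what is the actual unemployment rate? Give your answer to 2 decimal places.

10.34%

From Okun's law, u - u* = -(output gap)/β = -(-8.232)/2.1 = 3.92 points.
So u = 6.42 + 3.92 = 10.34%.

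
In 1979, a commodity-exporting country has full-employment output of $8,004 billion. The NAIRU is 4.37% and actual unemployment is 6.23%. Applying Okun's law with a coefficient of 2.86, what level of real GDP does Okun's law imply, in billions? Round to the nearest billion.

Unemployment gap = 6.23 - 4.37 = 1.86 points, so the output gap is -2.86 × 1.86 = -5.3196%.
Actual GDP = 8004 × (1 - 5.3196/100) = 8004 × 0.946804 ≈ 7578 billion.

$7,578 billion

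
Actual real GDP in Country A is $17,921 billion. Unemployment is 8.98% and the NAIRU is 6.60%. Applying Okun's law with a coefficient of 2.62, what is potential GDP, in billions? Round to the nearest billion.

Unemployment gap = 8.98 - 6.6 = 2.38 points, so output gap = -2.62 × 2.38 = -6.2356%.
Since Y = Y* × (1 + gap/100), Y* = 17921/0.937644 ≈ 19113 billion.

$19,113 billion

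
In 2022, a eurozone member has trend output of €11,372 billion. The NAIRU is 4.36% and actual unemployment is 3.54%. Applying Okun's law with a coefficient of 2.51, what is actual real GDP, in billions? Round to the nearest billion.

Unemployment gap = 3.54 - 4.36 = -0.82 points, so the output gap is -2.51 × (-0.82) = 2.0582%.
Actual GDP = 11372 × (1 + 2.0582/100) = 11372 × 1.020582 ≈ 11606 billion.

€11,606 billion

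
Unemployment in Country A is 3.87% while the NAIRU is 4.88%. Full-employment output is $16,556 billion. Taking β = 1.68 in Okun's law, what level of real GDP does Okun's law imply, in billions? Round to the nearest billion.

$16,837 billion

Unemployment gap = 3.87 - 4.88 = -1.01 points, so the output gap is -1.68 × (-1.01) = 1.6968%.
Actual GDP = 16556 × (1 + 1.6968/100) = 16556 × 1.016968 ≈ 16837 billion.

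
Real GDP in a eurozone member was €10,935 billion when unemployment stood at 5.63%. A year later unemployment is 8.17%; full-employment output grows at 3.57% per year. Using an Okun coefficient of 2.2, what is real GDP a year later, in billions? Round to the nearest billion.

€10,714 billion

Δu = 8.17 - 5.63 = 2.54 points.
Okun's law (growth form): g_Y = g_Y* - β × Δu = 3.57 - 2.2 × (2.54) = 3.57 - 5.588 = -2.018%.
Real GDP in the next year = 10935 × (1 - 2.018/100) = 10935 × 0.97982 ≈ 10714 billion.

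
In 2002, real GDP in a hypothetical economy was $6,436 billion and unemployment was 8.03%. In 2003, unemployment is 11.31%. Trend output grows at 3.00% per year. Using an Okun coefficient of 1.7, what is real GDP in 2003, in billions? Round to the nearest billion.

$6,270 billion

Δu = 11.31 - 8.03 = 3.28 points.
Okun's law (growth form): g_Y = g_Y* - β × Δu = 3.00 - 1.7 × (3.28) = 3 - 5.576 = -2.576%.
Real GDP in the next year = 6436 × (1 - 2.576/100) = 6436 × 0.97424 ≈ 6270 billion.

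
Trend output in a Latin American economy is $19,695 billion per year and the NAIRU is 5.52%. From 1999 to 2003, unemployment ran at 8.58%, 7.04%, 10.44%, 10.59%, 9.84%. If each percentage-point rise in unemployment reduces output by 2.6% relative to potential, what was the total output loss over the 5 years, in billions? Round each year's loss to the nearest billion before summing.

$9,672 billion

Year 1999: gap = -2.6 × (8.58 - 5.52) = -7.956%, loss ≈ 19695 × 7.956/100 ≈ 1567.
Year 2000: gap = -2.6 × (7.04 - 5.52) = -3.952%, loss ≈ 19695 × 3.952/100 ≈ 778.
Year 2001: gap = -2.6 × (10.44 - 5.52) = -12.792%, loss ≈ 19695 × 12.792/100 ≈ 2519.
Year 2002: gap = -2.6 × (10.59 - 5.52) = -13.182%, loss ≈ 19695 × 13.182/100 ≈ 2596.
Year 2003: gap = -2.6 × (9.84 - 5.52) = -11.232%, loss ≈ 19695 × 11.232/100 ≈ 2212.
Total lost output = 1567 + 778 + 2519 + 2596 + 2212 = 9672 billion.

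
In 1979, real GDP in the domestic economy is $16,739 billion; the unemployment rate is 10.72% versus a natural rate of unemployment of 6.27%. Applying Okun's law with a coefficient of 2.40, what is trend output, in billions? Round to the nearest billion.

$18,740 billion

Unemployment gap = 10.72 - 6.27 = 4.45 points, so output gap = -2.4 × 4.45 = -10.68%.
Since Y = Y* × (1 + gap/100), Y* = 16739/0.8932 ≈ 18740 billion.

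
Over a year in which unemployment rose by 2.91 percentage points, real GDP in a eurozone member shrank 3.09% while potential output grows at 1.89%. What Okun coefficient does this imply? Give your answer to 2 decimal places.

β ≈ 1.71

Growth form: g_Y = g_Y* - β × Δu, so β = (g_Y* - g_Y)/Δu.
β = (1.89 + 3.09)/2.91 = 4.98/2.91 = 1.71.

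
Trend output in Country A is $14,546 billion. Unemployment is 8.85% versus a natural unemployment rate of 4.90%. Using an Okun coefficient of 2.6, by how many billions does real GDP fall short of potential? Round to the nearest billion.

$1,494 billion

Output gap = -2.6 × (8.85 - 4.9) = -2.6 × 3.95 = -10.27%.
Actual GDP ≈ 14546 × 0.8973 ≈ 13052 billion, so the shortfall is 14546 - 13052 = 1494 billion.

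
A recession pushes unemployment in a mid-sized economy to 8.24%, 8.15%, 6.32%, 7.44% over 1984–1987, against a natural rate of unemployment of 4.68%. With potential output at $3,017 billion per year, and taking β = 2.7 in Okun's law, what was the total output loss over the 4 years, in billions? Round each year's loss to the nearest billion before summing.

Year 1984: gap = -2.7 × (8.24 - 4.68) = -9.612%, loss ≈ 3017 × 9.612/100 ≈ 290.
Year 1985: gap = -2.7 × (8.15 - 4.68) = -9.369%, loss ≈ 3017 × 9.369/100 ≈ 283.
Year 1986: gap = -2.7 × (6.32 - 4.68) = -4.428%, loss ≈ 3017 × 4.428/100 ≈ 134.
Year 1987: gap = -2.7 × (7.44 - 4.68) = -7.452%, loss ≈ 3017 × 7.452/100 ≈ 225.
Total lost output = 290 + 283 + 134 + 225 = 932 billion.

$932 billion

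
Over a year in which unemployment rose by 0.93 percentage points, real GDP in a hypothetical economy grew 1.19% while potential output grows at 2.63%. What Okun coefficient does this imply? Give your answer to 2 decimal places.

β ≈ 1.55

Growth form: g_Y = g_Y* - β × Δu, so β = (g_Y* - g_Y)/Δu.
β = (2.63 - 1.19)/0.93 = 1.44/0.93 = 1.55.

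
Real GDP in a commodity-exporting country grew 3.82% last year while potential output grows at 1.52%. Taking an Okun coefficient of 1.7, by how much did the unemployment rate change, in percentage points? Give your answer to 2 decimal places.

Growth-rate Okun's law: g_Y = g_Y* - β × Δu, so Δu = (g_Y* - g_Y)/β.
Δu = (1.52 - 3.82)/1.7 = -2.3/1.7 = -1.35 percentage points.

-1.35 percentage points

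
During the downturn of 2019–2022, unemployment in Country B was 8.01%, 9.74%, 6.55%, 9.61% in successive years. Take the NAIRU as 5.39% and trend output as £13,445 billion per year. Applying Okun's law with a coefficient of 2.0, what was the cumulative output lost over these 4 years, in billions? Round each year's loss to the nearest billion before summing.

Year 2019: gap = -2.0 × (8.01 - 5.39) = -5.24%, loss ≈ 13445 × 5.24/100 ≈ 705.
Year 2020: gap = -2.0 × (9.74 - 5.39) = -8.7%, loss ≈ 13445 × 8.7/100 ≈ 1170.
Year 2021: gap = -2.0 × (6.55 - 5.39) = -2.32%, loss ≈ 13445 × 2.32/100 ≈ 312.
Year 2022: gap = -2.0 × (9.61 - 5.39) = -8.44%, loss ≈ 13445 × 8.44/100 ≈ 1135.
Total lost output = 705 + 1170 + 312 + 1135 = 3322 billion.

£3,322 billion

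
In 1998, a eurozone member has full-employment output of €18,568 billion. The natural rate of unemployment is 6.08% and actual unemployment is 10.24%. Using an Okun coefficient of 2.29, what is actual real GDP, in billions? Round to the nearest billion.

Unemployment gap = 10.24 - 6.08 = 4.16 points, so the output gap is -2.29 × 4.16 = -9.5264%.
Actual GDP = 18568 × (1 - 9.5264/100) = 18568 × 0.904736 ≈ 16799 billion.

€16,799 billion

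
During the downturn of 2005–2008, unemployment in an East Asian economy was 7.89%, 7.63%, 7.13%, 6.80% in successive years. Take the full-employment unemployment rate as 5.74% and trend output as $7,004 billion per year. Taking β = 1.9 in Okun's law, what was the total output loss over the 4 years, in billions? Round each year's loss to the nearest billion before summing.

$864 billion

Year 2005: gap = -1.9 × (7.89 - 5.74) = -4.085%, loss ≈ 7004 × 4.085/100 ≈ 286.
Year 2006: gap = -1.9 × (7.63 - 5.74) = -3.591%, loss ≈ 7004 × 3.591/100 ≈ 252.
Year 2007: gap = -1.9 × (7.13 - 5.74) = -2.641%, loss ≈ 7004 × 2.641/100 ≈ 185.
Year 2008: gap = -1.9 × (6.8 - 5.74) = -2.014%, loss ≈ 7004 × 2.014/100 ≈ 141.
Total lost output = 286 + 252 + 185 + 141 = 864 billion.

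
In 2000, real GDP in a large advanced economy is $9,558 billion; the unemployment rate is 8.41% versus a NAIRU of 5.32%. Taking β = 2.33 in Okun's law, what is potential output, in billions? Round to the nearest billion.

$10,300 billion

Unemployment gap = 8.41 - 5.32 = 3.09 points, so output gap = -2.33 × 3.09 = -7.1997%.
Since Y = Y* × (1 + gap/100), Y* = 9558/0.928003 ≈ 10300 billion.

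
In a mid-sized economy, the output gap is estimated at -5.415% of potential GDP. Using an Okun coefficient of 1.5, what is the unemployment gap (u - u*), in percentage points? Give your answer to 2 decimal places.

Okun's law: output gap = -β × (u - u*), so u - u* = -(output gap)/β.
u - u* = -(-5.415)/1.5 = 3.61 percentage points.

3.61 percentage points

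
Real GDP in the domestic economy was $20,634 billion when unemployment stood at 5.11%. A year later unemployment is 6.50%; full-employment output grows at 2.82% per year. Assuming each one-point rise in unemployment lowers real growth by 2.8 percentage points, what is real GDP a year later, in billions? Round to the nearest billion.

$20,413 billion

Δu = 6.5 - 5.11 = 1.39 points.
Okun's law (growth form): g_Y = g_Y* - β × Δu = 2.82 - 2.8 × (1.39) = 2.82 - 3.892 = -1.072%.
Real GDP in the next year = 20634 × (1 - 1.072/100) = 20634 × 0.98928 ≈ 20413 billion.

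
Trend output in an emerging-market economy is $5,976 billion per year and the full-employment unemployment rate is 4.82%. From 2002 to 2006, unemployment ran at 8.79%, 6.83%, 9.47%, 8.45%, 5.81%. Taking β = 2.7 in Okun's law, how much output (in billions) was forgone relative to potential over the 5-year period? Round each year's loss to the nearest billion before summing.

$2,461 billion

Year 2002: gap = -2.7 × (8.79 - 4.82) = -10.719%, loss ≈ 5976 × 10.719/100 ≈ 641.
Year 2003: gap = -2.7 × (6.83 - 4.82) = -5.427%, loss ≈ 5976 × 5.427/100 ≈ 324.
Year 2004: gap = -2.7 × (9.47 - 4.82) = -12.555%, loss ≈ 5976 × 12.555/100 ≈ 750.
Year 2005: gap = -2.7 × (8.45 - 4.82) = -9.801%, loss ≈ 5976 × 9.801/100 ≈ 586.
Year 2006: gap = -2.7 × (5.81 - 4.82) = -2.673%, loss ≈ 5976 × 2.673/100 ≈ 160.
Total lost output = 641 + 324 + 750 + 586 + 160 = 2461 billion.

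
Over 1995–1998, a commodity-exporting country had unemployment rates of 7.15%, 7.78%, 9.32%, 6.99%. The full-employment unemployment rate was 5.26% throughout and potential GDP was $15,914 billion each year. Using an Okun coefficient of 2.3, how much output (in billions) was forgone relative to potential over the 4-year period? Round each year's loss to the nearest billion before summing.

Year 1995: gap = -2.3 × (7.15 - 5.26) = -4.347%, loss ≈ 15914 × 4.347/100 ≈ 692.
Year 1996: gap = -2.3 × (7.78 - 5.26) = -5.796%, loss ≈ 15914 × 5.796/100 ≈ 922.
Year 1997: gap = -2.3 × (9.32 - 5.26) = -9.338%, loss ≈ 15914 × 9.338/100 ≈ 1486.
Year 1998: gap = -2.3 × (6.99 - 5.26) = -3.979%, loss ≈ 15914 × 3.979/100 ≈ 633.
Total lost output = 692 + 922 + 1486 + 633 = 3733 billion.

$3,733 billion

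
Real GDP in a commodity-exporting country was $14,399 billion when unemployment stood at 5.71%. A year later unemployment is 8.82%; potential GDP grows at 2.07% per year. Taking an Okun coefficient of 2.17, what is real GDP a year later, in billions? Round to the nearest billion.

Δu = 8.82 - 5.71 = 3.11 points.
Okun's law (growth form): g_Y = g_Y* - β × Δu = 2.07 - 2.17 × (3.11) = 2.07 - 6.7487 = -4.6787%.
Real GDP in the next year = 14399 × (1 - 4.6787/100) = 14399 × 0.953213 ≈ 13725 billion.

$13,725 billion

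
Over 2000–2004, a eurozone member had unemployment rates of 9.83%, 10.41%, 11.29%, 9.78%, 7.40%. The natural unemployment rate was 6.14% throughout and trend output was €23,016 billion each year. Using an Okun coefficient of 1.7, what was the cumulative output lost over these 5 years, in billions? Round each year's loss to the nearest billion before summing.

€7,047 billion

Year 2000: gap = -1.7 × (9.83 - 6.14) = -6.273%, loss ≈ 23016 × 6.273/100 ≈ 1444.
Year 2001: gap = -1.7 × (10.41 - 6.14) = -7.259%, loss ≈ 23016 × 7.259/100 ≈ 1671.
Year 2002: gap = -1.7 × (11.29 - 6.14) = -8.755%, loss ≈ 23016 × 8.755/100 ≈ 2015.
Year 2003: gap = -1.7 × (9.78 - 6.14) = -6.188%, loss ≈ 23016 × 6.188/100 ≈ 1424.
Year 2004: gap = -1.7 × (7.4 - 6.14) = -2.142%, loss ≈ 23016 × 2.142/100 ≈ 493.
Total lost output = 1444 + 1671 + 2015 + 1424 + 493 = 7047 billion.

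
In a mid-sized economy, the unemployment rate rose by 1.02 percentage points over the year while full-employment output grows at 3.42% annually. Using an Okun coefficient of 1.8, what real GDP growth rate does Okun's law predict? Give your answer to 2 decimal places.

1.58%

Growth-rate Okun's law: g_Y = g_Y* - β × Δu.
g_Y = 3.42 - 1.8 × (1.02) = 3.42 - 1.836 = 1.584%, i.e. 1.58% to 2 d.p.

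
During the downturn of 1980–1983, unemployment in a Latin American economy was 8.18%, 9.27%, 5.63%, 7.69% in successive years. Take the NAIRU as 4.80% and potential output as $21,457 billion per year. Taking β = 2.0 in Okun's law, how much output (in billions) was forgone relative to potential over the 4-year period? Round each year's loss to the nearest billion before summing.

$4,964 billion

Year 1980: gap = -2.0 × (8.18 - 4.8) = -6.76%, loss ≈ 21457 × 6.76/100 ≈ 1450.
Year 1981: gap = -2.0 × (9.27 - 4.8) = -8.94%, loss ≈ 21457 × 8.94/100 ≈ 1918.
Year 1982: gap = -2.0 × (5.63 - 4.8) = -1.66%, loss ≈ 21457 × 1.66/100 ≈ 356.
Year 1983: gap = -2.0 × (7.69 - 4.8) = -5.78%, loss ≈ 21457 × 5.78/100 ≈ 1240.
Total lost output = 1450 + 1918 + 356 + 1240 = 4964 billion.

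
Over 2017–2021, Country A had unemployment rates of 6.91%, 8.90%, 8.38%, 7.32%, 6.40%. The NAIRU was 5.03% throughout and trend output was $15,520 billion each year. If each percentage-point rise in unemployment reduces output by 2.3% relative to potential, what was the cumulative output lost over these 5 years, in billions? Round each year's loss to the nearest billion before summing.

Year 2017: gap = -2.3 × (6.91 - 5.03) = -4.324%, loss ≈ 15520 × 4.324/100 ≈ 671.
Year 2018: gap = -2.3 × (8.9 - 5.03) = -8.901%, loss ≈ 15520 × 8.901/100 ≈ 1381.
Year 2019: gap = -2.3 × (8.38 - 5.03) = -7.705%, loss ≈ 15520 × 7.705/100 ≈ 1196.
Year 2020: gap = -2.3 × (7.32 - 5.03) = -5.267%, loss ≈ 15520 × 5.267/100 ≈ 817.
Year 2021: gap = -2.3 × (6.4 - 5.03) = -3.151%, loss ≈ 15520 × 3.151/100 ≈ 489.
Total lost output = 671 + 1381 + 1196 + 817 + 489 = 4554 billion.

$4,554 billion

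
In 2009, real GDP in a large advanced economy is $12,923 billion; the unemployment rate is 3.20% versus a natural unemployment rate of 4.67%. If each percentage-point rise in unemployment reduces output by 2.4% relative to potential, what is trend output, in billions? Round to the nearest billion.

Unemployment gap = 3.2 - 4.67 = -1.47 points, so output gap = -2.4 × (-1.47) = 3.528%.
Since Y = Y* × (1 + gap/100), Y* = 12923/1.03528 ≈ 12483 billion.

$12,483 billion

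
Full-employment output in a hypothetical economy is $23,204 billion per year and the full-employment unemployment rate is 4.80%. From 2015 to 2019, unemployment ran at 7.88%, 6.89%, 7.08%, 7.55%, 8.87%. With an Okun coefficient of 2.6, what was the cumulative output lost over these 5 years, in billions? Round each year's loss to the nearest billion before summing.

Year 2015: gap = -2.6 × (7.88 - 4.8) = -8.008%, loss ≈ 23204 × 8.008/100 ≈ 1858.
Year 2016: gap = -2.6 × (6.89 - 4.8) = -5.434%, loss ≈ 23204 × 5.434/100 ≈ 1261.
Year 2017: gap = -2.6 × (7.08 - 4.8) = -5.928%, loss ≈ 23204 × 5.928/100 ≈ 1376.
Year 2018: gap = -2.6 × (7.55 - 4.8) = -7.15%, loss ≈ 23204 × 7.15/100 ≈ 1659.
Year 2019: gap = -2.6 × (8.87 - 4.8) = -10.582%, loss ≈ 23204 × 10.582/100 ≈ 2455.
Total lost output = 1858 + 1261 + 1376 + 1659 + 2455 = 8609 billion.

$8,609 billion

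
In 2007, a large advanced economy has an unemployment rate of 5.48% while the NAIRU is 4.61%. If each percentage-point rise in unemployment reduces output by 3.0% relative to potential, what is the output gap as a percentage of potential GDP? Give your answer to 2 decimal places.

The unemployment gap is 5.48 - 4.61 = 0.87 percentage points.
Okun's law gives an output gap of -3 × 0.87 = -2.61%, i.e. 2.61% below potential.

-2.61%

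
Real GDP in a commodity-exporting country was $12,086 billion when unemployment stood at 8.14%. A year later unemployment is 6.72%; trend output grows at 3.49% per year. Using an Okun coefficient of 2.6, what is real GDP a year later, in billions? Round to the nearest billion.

$12,954 billion

Δu = 6.72 - 8.14 = -1.42 points.
Okun's law (growth form): g_Y = g_Y* - β × Δu = 3.49 - 2.6 × (-1.42) = 3.49 + 3.692 = 7.182%.
Real GDP in the next year = 12086 × (1 + 7.182/100) = 12086 × 1.07182 ≈ 12954 billion.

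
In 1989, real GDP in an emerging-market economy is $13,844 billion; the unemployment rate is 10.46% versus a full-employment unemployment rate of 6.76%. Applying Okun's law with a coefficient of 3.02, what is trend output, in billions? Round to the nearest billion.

$15,586 billion

Unemployment gap = 10.46 - 6.76 = 3.7 points, so output gap = -3.02 × 3.7 = -11.174%.
Since Y = Y* × (1 + gap/100), Y* = 13844/0.88826 ≈ 15586 billion.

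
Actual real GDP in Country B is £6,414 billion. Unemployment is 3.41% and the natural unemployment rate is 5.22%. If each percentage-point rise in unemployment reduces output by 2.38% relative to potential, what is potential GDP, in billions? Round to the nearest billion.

Unemployment gap = 3.41 - 5.22 = -1.81 points, so output gap = -2.38 × (-1.81) = 4.3078%.
Since Y = Y* × (1 + gap/100), Y* = 6414/1.043078 ≈ 6149 billion.

£6,149 billion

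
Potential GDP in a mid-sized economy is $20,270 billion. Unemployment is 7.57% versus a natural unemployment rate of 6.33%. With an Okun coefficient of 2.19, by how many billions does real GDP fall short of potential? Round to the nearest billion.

$550 billion

Output gap = -2.19 × (7.57 - 6.33) = -2.19 × 1.24 = -2.7156%.
Actual GDP ≈ 20270 × 0.972844 ≈ 19720 billion, so the shortfall is 20270 - 19720 = 550 billion.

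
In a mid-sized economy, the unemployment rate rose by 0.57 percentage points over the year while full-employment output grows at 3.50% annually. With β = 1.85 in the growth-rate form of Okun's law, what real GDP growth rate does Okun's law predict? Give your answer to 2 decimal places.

Growth-rate Okun's law: g_Y = g_Y* - β × Δu.
g_Y = 3.50 - 1.85 × (0.57) = 3.5 - 1.0545 = 2.4455%, i.e. 2.45% to 2 d.p.

2.45%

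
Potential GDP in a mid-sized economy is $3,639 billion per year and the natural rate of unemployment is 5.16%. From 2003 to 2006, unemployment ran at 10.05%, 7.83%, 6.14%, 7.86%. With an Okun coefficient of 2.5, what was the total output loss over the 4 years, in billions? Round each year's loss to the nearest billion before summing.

$1,023 billion

Year 2003: gap = -2.5 × (10.05 - 5.16) = -12.225%, loss ≈ 3639 × 12.225/100 ≈ 445.
Year 2004: gap = -2.5 × (7.83 - 5.16) = -6.675%, loss ≈ 3639 × 6.675/100 ≈ 243.
Year 2005: gap = -2.5 × (6.14 - 5.16) = -2.45%, loss ≈ 3639 × 2.45/100 ≈ 89.
Year 2006: gap = -2.5 × (7.86 - 5.16) = -6.75%, loss ≈ 3639 × 6.75/100 ≈ 246.
Total lost output = 445 + 243 + 89 + 246 = 1023 billion.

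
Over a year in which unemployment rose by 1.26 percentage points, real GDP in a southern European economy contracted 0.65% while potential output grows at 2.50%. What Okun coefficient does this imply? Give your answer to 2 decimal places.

Growth form: g_Y = g_Y* - β × Δu, so β = (g_Y* - g_Y)/Δu.
β = (2.5 + 0.65)/1.26 = 3.15/1.26 = 2.50.

β ≈ 2.50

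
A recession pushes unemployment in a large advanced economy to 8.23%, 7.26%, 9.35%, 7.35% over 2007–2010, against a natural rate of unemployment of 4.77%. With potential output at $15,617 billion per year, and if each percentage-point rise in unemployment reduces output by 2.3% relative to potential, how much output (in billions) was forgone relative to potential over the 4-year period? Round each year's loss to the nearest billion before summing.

$4,709 billion

Year 2007: gap = -2.3 × (8.23 - 4.77) = -7.958%, loss ≈ 15617 × 7.958/100 ≈ 1243.
Year 2008: gap = -2.3 × (7.26 - 4.77) = -5.727%, loss ≈ 15617 × 5.727/100 ≈ 894.
Year 2009: gap = -2.3 × (9.35 - 4.77) = -10.534%, loss ≈ 15617 × 10.534/100 ≈ 1645.
Year 2010: gap = -2.3 × (7.35 - 4.77) = -5.934%, loss ≈ 15617 × 5.934/100 ≈ 927.
Total lost output = 1243 + 894 + 1645 + 927 = 4709 billion.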